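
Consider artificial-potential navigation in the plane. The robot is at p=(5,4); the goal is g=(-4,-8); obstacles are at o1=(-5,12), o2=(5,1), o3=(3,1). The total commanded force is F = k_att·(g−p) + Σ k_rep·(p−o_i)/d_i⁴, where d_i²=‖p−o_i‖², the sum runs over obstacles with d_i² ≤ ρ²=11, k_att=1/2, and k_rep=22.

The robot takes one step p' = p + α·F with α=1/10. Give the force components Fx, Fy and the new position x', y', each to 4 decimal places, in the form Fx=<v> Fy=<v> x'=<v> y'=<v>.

Fx=-4.5000 Fy=-5.1852 x'=4.5500 y'=3.4815

F_att = 1/2·(g−p) = 1/2·(-9,-12) = (-4.5000,-6.0000)
o1: d²=164 > ρ²=11 → inactive
o2: d²=9 ≤ ρ²=11; F_rep = 22·(0,3)/9² = (0.0000,0.8148)
o3: d²=13 > ρ²=11 → inactive
F = F_att + ΣF_rep = (-4.5000,-5.1852)
p' = p + 1/10·F = (4.5500,3.4815)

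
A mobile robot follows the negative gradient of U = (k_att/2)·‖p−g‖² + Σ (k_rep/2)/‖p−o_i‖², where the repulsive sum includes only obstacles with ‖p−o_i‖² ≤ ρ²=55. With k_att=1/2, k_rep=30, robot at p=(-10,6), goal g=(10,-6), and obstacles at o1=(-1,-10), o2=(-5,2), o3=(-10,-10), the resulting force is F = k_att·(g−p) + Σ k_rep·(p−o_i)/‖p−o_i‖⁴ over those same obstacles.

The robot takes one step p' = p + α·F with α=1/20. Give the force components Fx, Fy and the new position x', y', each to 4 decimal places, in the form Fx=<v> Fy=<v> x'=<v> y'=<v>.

F_att = 1/2·(g−p) = 1/2·(20,-12) = (10.0000,-6.0000)
o1: d²=337 > ρ²=55 → inactive
o2: d²=41 ≤ ρ²=55; F_rep = 30·(-5,4)/41² = (-0.0892,0.0714)
o3: d²=256 > ρ²=55 → inactive
F = F_att + ΣF_rep = (9.9108,-5.9286)
p' = p + 1/20·F = (-9.5045,5.7036)

Fx=9.9108 Fy=-5.9286 x'=-9.5045 y'=5.7036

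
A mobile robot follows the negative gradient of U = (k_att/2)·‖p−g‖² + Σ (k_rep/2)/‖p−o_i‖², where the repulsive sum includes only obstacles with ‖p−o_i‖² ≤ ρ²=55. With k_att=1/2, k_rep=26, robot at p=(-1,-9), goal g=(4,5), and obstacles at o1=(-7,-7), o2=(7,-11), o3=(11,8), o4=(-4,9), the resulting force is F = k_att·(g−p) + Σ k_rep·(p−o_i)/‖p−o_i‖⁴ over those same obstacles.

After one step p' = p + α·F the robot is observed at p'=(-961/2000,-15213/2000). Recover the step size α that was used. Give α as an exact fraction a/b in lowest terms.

F_att = 1/2·(g−p) = 1/2·(5,14) = (2.5000,7.0000)
o1: d²=40 ≤ ρ²=55; F_rep = 26·(6,-2)/40² = (0.0975,-0.0325)
o2: d²=68 > ρ²=55 → inactive
o3: d²=433 > ρ²=55 → inactive
o4: d²=333 > ρ²=55 → inactive
F = F_att + ΣF_rep = (2.5975,6.9675)
Δp = p'−p = (0.5195,1.3935); α = Δx/Fx = (1039/2000) / (1039/400) = 1/5
check: Δy/Fy = (2787/2000) / (2787/400) = 1/5 ✓

α = 1/5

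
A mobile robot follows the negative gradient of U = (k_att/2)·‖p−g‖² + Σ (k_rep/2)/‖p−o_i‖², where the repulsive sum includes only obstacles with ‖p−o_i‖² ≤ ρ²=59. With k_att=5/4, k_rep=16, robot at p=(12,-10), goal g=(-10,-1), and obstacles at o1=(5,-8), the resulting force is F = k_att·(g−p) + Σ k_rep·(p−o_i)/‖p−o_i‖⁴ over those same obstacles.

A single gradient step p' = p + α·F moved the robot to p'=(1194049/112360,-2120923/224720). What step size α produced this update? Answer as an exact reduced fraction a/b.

F_att = 5/4·(g−p) = 5/4·(-22,9) = (-27.5000,11.2500)
o1: d²=53 ≤ ρ²=59; F_rep = 16·(7,-2)/53² = (0.0399,-0.0114)
F = F_att + ΣF_rep = (-27.4601,11.2386)
Δp = p'−p = (-1.3730,0.5619); α = Δx/Fx = (-154271/112360) / (-154271/5618) = 1/20
check: Δy/Fy = (126277/224720) / (126277/11236) = 1/20 ✓

α = 1/20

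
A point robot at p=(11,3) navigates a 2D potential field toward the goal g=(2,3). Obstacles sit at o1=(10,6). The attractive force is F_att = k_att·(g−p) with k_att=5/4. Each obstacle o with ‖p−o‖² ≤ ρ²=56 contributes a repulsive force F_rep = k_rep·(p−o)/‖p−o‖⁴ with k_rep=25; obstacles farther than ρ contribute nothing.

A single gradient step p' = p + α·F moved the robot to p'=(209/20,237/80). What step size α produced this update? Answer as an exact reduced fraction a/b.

α = 1/20

F_att = 5/4·(g−p) = 5/4·(-9,0) = (-11.2500,0.0000)
o1: d²=10 ≤ ρ²=56; F_rep = 25·(1,-3)/10² = (0.2500,-0.7500)
F = F_att + ΣF_rep = (-11.0000,-0.7500)
Δp = p'−p = (-0.5500,-0.0375); α = Δx/Fx = (-11/20) / (-11) = 1/20
check: Δy/Fy = (-3/80) / (-3/4) = 1/20 ✓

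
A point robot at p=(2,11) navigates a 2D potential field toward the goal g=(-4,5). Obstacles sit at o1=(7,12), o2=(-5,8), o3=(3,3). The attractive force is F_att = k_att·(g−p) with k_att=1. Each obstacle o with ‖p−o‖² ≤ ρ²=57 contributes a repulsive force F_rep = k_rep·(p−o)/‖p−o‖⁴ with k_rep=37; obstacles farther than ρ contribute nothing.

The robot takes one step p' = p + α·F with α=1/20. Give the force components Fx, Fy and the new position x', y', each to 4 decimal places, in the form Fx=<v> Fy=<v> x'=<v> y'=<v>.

Fx=-6.2737 Fy=-6.0547 x'=1.6863 y'=10.6973

F_att = 1·(g−p) = 1·(-6,-6) = (-6.0000,-6.0000)
o1: d²=26 ≤ ρ²=57; F_rep = 37·(-5,-1)/26² = (-0.2737,-0.0547)
o2: d²=58 > ρ²=57 → inactive
o3: d²=65 > ρ²=57 → inactive
F = F_att + ΣF_rep = (-6.2737,-6.0547)
p' = p + 1/20·F = (1.6863,10.6973)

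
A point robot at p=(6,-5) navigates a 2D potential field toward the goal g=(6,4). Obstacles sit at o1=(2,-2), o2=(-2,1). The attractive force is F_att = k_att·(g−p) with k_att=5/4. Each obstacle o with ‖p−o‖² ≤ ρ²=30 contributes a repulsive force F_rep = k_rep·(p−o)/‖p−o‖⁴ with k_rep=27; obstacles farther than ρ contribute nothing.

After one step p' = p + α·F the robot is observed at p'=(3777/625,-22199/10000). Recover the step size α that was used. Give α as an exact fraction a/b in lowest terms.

α = 1/4

F_att = 5/4·(g−p) = 5/4·(0,9) = (0.0000,11.2500)
o1: d²=25 ≤ ρ²=30; F_rep = 27·(4,-3)/25² = (0.1728,-0.1296)
o2: d²=100 > ρ²=30 → inactive
F = F_att + ΣF_rep = (0.1728,11.1204)
Δp = p'−p = (0.0432,2.7801); α = Δx/Fx = (27/625) / (108/625) = 1/4
check: Δy/Fy = (27801/10000) / (27801/2500) = 1/4 ✓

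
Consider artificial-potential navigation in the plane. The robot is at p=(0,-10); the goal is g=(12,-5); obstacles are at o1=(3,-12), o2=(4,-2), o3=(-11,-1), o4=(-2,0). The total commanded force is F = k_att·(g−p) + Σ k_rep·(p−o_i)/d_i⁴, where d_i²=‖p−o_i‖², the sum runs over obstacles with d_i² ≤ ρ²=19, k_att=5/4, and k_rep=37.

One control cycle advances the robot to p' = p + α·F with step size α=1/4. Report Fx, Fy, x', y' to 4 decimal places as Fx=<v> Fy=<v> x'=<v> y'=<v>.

F_att = 5/4·(g−p) = 5/4·(12,5) = (15.0000,6.2500)
o1: d²=13 ≤ ρ²=19; F_rep = 37·(-3,2)/13² = (-0.6568,0.4379)
o2: d²=80 > ρ²=19 → inactive
o3: d²=202 > ρ²=19 → inactive
o4: d²=104 > ρ²=19 → inactive
F = F_att + ΣF_rep = (14.3432,6.6879)
p' = p + 1/4·F = (3.5858,-8.3280)

Fx=14.3432 Fy=6.6879 x'=3.5858 y'=-8.3280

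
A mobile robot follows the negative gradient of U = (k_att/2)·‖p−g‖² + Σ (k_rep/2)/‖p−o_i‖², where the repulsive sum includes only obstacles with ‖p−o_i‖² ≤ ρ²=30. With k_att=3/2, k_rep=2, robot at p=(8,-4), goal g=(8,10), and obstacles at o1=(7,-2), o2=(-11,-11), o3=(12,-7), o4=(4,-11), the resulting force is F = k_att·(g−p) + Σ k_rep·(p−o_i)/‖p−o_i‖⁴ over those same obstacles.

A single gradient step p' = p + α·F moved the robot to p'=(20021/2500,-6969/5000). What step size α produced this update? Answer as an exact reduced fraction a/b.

α = 1/8

F_att = 3/2·(g−p) = 3/2·(0,14) = (0.0000,21.0000)
o1: d²=5 ≤ ρ²=30; F_rep = 2·(1,-2)/5² = (0.0800,-0.1600)
o2: d²=410 > ρ²=30 → inactive
o3: d²=25 ≤ ρ²=30; F_rep = 2·(-4,3)/25² = (-0.0128,0.0096)
o4: d²=65 > ρ²=30 → inactive
F = F_att + ΣF_rep = (0.0672,20.8496)
Δp = p'−p = (0.0084,2.6062); α = Δx/Fx = (21/2500) / (42/625) = 1/8
check: Δy/Fy = (13031/5000) / (13031/625) = 1/8 ✓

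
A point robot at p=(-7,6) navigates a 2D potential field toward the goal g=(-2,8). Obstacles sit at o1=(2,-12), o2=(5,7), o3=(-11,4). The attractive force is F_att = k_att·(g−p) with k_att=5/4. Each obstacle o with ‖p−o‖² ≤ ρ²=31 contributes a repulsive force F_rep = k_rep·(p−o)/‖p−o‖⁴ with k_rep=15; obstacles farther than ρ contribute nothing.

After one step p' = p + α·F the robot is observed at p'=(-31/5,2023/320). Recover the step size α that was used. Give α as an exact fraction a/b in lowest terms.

F_att = 5/4·(g−p) = 5/4·(5,2) = (6.2500,2.5000)
o1: d²=405 > ρ²=31 → inactive
o2: d²=145 > ρ²=31 → inactive
o3: d²=20 ≤ ρ²=31; F_rep = 15·(4,2)/20² = (0.1500,0.0750)
F = F_att + ΣF_rep = (6.4000,2.5750)
Δp = p'−p = (0.8000,0.3219); α = Δx/Fx = (4/5) / (32/5) = 1/8
check: Δy/Fy = (103/320) / (103/40) = 1/8 ✓

α = 1/8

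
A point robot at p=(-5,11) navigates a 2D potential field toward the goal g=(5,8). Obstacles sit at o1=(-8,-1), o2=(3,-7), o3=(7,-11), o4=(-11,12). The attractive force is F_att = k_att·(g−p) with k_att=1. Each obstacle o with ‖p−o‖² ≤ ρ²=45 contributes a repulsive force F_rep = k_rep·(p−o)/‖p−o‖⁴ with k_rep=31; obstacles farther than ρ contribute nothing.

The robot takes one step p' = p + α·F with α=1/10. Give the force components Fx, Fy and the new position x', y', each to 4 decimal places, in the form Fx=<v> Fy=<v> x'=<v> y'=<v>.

Fx=10.1359 Fy=-3.0226 x'=-3.9864 y'=10.6977

F_att = 1·(g−p) = 1·(10,-3) = (10.0000,-3.0000)
o1: d²=153 > ρ²=45 → inactive
o2: d²=388 > ρ²=45 → inactive
o3: d²=628 > ρ²=45 → inactive
o4: d²=37 ≤ ρ²=45; F_rep = 31·(6,-1)/37² = (0.1359,-0.0226)
F = F_att + ΣF_rep = (10.1359,-3.0226)
p' = p + 1/10·F = (-3.9864,10.6977)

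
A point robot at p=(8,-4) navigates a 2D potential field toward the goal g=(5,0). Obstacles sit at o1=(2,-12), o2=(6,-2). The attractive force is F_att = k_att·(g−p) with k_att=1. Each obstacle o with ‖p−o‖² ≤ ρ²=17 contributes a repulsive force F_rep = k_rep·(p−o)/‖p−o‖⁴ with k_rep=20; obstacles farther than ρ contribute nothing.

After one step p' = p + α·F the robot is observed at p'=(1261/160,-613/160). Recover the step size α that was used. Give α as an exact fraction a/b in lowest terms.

α = 1/20

F_att = 1·(g−p) = 1·(-3,4) = (-3.0000,4.0000)
o1: d²=100 > ρ²=17 → inactive
o2: d²=8 ≤ ρ²=17; F_rep = 20·(2,-2)/8² = (0.6250,-0.6250)
F = F_att + ΣF_rep = (-2.3750,3.3750)
Δp = p'−p = (-0.1187,0.1688); α = Δx/Fx = (-19/160) / (-19/8) = 1/20
check: Δy/Fy = (27/160) / (27/8) = 1/20 ✓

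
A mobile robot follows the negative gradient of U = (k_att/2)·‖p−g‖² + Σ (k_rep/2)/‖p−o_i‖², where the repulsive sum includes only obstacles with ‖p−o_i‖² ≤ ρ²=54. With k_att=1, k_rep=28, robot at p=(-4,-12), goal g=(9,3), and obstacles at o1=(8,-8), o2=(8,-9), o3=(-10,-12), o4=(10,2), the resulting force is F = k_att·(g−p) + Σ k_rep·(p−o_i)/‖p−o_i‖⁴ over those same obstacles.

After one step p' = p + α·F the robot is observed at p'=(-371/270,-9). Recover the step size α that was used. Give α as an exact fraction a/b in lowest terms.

F_att = 1·(g−p) = 1·(13,15) = (13.0000,15.0000)
o1: d²=160 > ρ²=54 → inactive
o2: d²=153 > ρ²=54 → inactive
o3: d²=36 ≤ ρ²=54; F_rep = 28·(6,0)/36² = (0.1296,0.0000)
o4: d²=392 > ρ²=54 → inactive
F = F_att + ΣF_rep = (13.1296,15.0000)
Δp = p'−p = (2.6259,3.0000); α = Δx/Fx = (709/270) / (709/54) = 1/5
check: Δy/Fy = (3) / (15) = 1/5 ✓

α = 1/5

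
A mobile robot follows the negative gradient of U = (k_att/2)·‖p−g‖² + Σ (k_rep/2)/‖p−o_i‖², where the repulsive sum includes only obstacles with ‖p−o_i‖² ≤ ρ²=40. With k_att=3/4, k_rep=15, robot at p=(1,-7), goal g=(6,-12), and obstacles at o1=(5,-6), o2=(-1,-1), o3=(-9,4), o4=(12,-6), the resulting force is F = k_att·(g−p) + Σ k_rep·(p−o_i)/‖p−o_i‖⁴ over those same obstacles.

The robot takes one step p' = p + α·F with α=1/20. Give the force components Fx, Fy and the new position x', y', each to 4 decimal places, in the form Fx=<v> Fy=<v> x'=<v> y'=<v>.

Fx=3.5611 Fy=-3.8582 x'=1.1781 y'=-7.1929

F_att = 3/4·(g−p) = 3/4·(5,-5) = (3.7500,-3.7500)
o1: d²=17 ≤ ρ²=40; F_rep = 15·(-4,-1)/17² = (-0.2076,-0.0519)
o2: d²=40 ≤ ρ²=40; F_rep = 15·(2,-6)/40² = (0.0187,-0.0563)
o3: d²=221 > ρ²=40 → inactive
o4: d²=122 > ρ²=40 → inactive
F = F_att + ΣF_rep = (3.5611,-3.8582)
p' = p + 1/20·F = (1.1781,-7.1929)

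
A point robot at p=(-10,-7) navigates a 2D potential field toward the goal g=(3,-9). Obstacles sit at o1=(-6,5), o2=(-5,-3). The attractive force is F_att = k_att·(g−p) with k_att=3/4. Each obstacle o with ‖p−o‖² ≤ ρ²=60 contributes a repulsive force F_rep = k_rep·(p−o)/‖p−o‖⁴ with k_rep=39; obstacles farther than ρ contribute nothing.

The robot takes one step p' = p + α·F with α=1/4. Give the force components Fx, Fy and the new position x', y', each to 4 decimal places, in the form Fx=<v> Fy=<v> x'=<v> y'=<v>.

F_att = 3/4·(g−p) = 3/4·(13,-2) = (9.7500,-1.5000)
o1: d²=160 > ρ²=60 → inactive
o2: d²=41 ≤ ρ²=60; F_rep = 39·(-5,-4)/41² = (-0.1160,-0.0928)
F = F_att + ΣF_rep = (9.6340,-1.5928)
p' = p + 1/4·F = (-7.5915,-7.3982)

Fx=9.6340 Fy=-1.5928 x'=-7.5915 y'=-7.3982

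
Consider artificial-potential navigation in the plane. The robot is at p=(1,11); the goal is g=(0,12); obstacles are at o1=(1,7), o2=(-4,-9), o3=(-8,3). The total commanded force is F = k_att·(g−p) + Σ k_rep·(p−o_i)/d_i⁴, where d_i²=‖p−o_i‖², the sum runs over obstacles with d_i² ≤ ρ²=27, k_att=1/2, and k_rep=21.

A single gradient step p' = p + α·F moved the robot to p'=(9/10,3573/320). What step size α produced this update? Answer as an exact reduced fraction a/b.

F_att = 1/2·(g−p) = 1/2·(-1,1) = (-0.5000,0.5000)
o1: d²=16 ≤ ρ²=27; F_rep = 21·(0,4)/16² = (0.0000,0.3281)
o2: d²=425 > ρ²=27 → inactive
o3: d²=145 > ρ²=27 → inactive
F = F_att + ΣF_rep = (-0.5000,0.8281)
Δp = p'−p = (-0.1000,0.1656); α = Δx/Fx = (-1/10) / (-1/2) = 1/5
check: Δy/Fy = (53/320) / (53/64) = 1/5 ✓

α = 1/5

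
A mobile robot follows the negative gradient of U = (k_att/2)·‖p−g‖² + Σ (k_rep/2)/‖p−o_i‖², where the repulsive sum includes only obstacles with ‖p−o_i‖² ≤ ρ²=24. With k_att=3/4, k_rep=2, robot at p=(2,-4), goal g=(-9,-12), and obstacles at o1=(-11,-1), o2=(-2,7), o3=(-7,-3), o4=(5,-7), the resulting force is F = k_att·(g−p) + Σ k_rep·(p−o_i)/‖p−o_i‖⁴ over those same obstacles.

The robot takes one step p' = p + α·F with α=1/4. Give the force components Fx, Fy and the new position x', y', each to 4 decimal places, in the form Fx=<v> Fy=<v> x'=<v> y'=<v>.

Fx=-8.2685 Fy=-5.9815 x'=-0.0671 y'=-5.4954

F_att = 3/4·(g−p) = 3/4·(-11,-8) = (-8.2500,-6.0000)
o1: d²=178 > ρ²=24 → inactive
o2: d²=137 > ρ²=24 → inactive
o3: d²=82 > ρ²=24 → inactive
o4: d²=18 ≤ ρ²=24; F_rep = 2·(-3,3)/18² = (-0.0185,0.0185)
F = F_att + ΣF_rep = (-8.2685,-5.9815)
p' = p + 1/4·F = (-0.0671,-5.4954)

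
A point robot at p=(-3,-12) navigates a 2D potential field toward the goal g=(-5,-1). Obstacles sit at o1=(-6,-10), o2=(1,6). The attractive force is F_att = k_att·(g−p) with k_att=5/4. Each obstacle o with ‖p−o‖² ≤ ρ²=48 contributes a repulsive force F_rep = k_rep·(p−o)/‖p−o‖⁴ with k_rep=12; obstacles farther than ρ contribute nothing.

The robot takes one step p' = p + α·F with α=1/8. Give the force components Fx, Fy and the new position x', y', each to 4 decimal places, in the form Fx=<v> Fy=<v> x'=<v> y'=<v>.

F_att = 5/4·(g−p) = 5/4·(-2,11) = (-2.5000,13.7500)
o1: d²=13 ≤ ρ²=48; F_rep = 12·(3,-2)/13² = (0.2130,-0.1420)
o2: d²=340 > ρ²=48 → inactive
F = F_att + ΣF_rep = (-2.2870,13.6080)
p' = p + 1/8·F = (-3.2859,-10.2990)

Fx=-2.2870 Fy=13.6080 x'=-3.2859 y'=-10.2990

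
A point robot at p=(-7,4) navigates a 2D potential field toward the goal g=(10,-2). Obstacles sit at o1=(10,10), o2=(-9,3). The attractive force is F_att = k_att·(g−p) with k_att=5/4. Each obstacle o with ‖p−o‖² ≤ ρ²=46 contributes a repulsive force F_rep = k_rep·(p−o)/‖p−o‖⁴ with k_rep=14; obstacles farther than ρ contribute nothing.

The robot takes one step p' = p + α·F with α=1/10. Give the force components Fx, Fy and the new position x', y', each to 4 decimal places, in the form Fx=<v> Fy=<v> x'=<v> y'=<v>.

Fx=22.3700 Fy=-6.9400 x'=-4.7630 y'=3.3060

F_att = 5/4·(g−p) = 5/4·(17,-6) = (21.2500,-7.5000)
o1: d²=325 > ρ²=46 → inactive
o2: d²=5 ≤ ρ²=46; F_rep = 14·(2,1)/5² = (1.1200,0.5600)
F = F_att + ΣF_rep = (22.3700,-6.9400)
p' = p + 1/10·F = (-4.7630,3.3060)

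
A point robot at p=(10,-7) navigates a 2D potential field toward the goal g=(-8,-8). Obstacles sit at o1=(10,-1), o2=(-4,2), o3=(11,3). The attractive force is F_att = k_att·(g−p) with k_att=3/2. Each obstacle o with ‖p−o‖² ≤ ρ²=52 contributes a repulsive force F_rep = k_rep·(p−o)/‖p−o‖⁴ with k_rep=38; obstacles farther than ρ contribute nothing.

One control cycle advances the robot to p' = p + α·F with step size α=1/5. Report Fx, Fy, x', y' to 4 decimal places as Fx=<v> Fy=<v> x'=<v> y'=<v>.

F_att = 3/2·(g−p) = 3/2·(-18,-1) = (-27.0000,-1.5000)
o1: d²=36 ≤ ρ²=52; F_rep = 38·(0,-6)/36² = (0.0000,-0.1759)
o2: d²=277 > ρ²=52 → inactive
o3: d²=101 > ρ²=52 → inactive
F = F_att + ΣF_rep = (-27.0000,-1.6759)
p' = p + 1/5·F = (4.6000,-7.3352)

Fx=-27.0000 Fy=-1.6759 x'=4.6000 y'=-7.3352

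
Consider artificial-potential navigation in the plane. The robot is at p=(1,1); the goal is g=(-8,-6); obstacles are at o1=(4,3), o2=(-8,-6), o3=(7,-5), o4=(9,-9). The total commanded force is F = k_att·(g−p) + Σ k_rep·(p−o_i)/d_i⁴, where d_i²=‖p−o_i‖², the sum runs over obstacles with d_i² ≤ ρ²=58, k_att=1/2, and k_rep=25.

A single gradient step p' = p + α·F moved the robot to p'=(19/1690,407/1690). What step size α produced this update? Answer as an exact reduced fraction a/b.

α = 1/5

F_att = 1/2·(g−p) = 1/2·(-9,-7) = (-4.5000,-3.5000)
o1: d²=13 ≤ ρ²=58; F_rep = 25·(-3,-2)/13² = (-0.4438,-0.2959)
o2: d²=130 > ρ²=58 → inactive
o3: d²=72 > ρ²=58 → inactive
o4: d²=164 > ρ²=58 → inactive
F = F_att + ΣF_rep = (-4.9438,-3.7959)
Δp = p'−p = (-0.9888,-0.7592); α = Δx/Fx = (-1671/1690) / (-1671/338) = 1/5
check: Δy/Fy = (-1283/1690) / (-1283/338) = 1/5 ✓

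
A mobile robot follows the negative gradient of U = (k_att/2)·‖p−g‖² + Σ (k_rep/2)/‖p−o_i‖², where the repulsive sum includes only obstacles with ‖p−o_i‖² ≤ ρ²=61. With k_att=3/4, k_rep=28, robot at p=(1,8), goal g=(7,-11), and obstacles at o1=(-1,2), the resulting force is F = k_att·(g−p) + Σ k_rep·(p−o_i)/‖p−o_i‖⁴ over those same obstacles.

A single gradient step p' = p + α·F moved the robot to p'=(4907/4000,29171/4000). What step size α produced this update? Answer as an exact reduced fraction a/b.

α = 1/20

F_att = 3/4·(g−p) = 3/4·(6,-19) = (4.5000,-14.2500)
o1: d²=40 ≤ ρ²=61; F_rep = 28·(2,6)/40² = (0.0350,0.1050)
F = F_att + ΣF_rep = (4.5350,-14.1450)
Δp = p'−p = (0.2268,-0.7073); α = Δx/Fx = (907/4000) / (907/200) = 1/20
check: Δy/Fy = (-2829/4000) / (-2829/200) = 1/20 ✓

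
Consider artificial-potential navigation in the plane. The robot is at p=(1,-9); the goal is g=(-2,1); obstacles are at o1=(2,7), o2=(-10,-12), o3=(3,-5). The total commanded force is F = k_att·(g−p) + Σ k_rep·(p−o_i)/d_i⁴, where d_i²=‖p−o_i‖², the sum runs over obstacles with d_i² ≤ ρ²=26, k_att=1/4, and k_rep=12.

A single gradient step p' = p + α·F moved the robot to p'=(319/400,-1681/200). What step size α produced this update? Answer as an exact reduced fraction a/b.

α = 1/4

F_att = 1/4·(g−p) = 1/4·(-3,10) = (-0.7500,2.5000)
o1: d²=257 > ρ²=26 → inactive
o2: d²=130 > ρ²=26 → inactive
o3: d²=20 ≤ ρ²=26; F_rep = 12·(-2,-4)/20² = (-0.0600,-0.1200)
F = F_att + ΣF_rep = (-0.8100,2.3800)
Δp = p'−p = (-0.2025,0.5950); α = Δx/Fx = (-81/400) / (-81/100) = 1/4
check: Δy/Fy = (119/200) / (119/50) = 1/4 ✓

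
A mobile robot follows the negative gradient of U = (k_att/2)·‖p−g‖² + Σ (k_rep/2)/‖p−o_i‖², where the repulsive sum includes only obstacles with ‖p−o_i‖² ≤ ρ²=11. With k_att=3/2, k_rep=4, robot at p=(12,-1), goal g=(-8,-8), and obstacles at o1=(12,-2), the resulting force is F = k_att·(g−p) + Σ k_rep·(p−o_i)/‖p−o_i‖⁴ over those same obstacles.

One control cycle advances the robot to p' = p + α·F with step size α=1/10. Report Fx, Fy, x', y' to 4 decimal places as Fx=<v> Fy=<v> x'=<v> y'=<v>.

Fx=-30.0000 Fy=-6.5000 x'=9.0000 y'=-1.6500

F_att = 3/2·(g−p) = 3/2·(-20,-7) = (-30.0000,-10.5000)
o1: d²=1 ≤ ρ²=11; F_rep = 4·(0,1)/1² = (0.0000,4.0000)
F = F_att + ΣF_rep = (-30.0000,-6.5000)
p' = p + 1/10·F = (9.0000,-1.6500)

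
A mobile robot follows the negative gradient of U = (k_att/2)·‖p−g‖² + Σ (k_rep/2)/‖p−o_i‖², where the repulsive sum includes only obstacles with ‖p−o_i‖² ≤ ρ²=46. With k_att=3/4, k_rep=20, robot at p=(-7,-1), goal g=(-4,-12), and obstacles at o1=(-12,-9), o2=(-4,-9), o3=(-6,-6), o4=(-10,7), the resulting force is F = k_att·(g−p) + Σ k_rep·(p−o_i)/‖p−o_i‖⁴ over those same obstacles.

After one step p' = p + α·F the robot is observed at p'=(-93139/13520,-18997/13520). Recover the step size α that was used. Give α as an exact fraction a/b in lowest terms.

α = 1/20

F_att = 3/4·(g−p) = 3/4·(3,-11) = (2.2500,-8.2500)
o1: d²=89 > ρ²=46 → inactive
o2: d²=73 > ρ²=46 → inactive
o3: d²=26 ≤ ρ²=46; F_rep = 20·(-1,5)/26² = (-0.0296,0.1479)
o4: d²=73 > ρ²=46 → inactive
F = F_att + ΣF_rep = (2.2204,-8.1021)
Δp = p'−p = (0.1110,-0.4051); α = Δx/Fx = (1501/13520) / (1501/676) = 1/20
check: Δy/Fy = (-5477/13520) / (-5477/676) = 1/20 ✓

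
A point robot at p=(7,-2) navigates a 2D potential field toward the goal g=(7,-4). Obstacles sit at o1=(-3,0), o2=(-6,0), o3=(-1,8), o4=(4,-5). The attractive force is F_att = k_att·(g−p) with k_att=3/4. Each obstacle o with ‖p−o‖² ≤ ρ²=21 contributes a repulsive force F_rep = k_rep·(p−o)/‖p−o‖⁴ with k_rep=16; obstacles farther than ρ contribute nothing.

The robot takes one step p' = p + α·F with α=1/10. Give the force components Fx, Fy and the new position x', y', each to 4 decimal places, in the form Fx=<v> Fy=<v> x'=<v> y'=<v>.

F_att = 3/4·(g−p) = 3/4·(0,-2) = (0.0000,-1.5000)
o1: d²=104 > ρ²=21 → inactive
o2: d²=173 > ρ²=21 → inactive
o3: d²=164 > ρ²=21 → inactive
o4: d²=18 ≤ ρ²=21; F_rep = 16·(3,3)/18² = (0.1481,0.1481)
F = F_att + ΣF_rep = (0.1481,-1.3519)
p' = p + 1/10·F = (7.0148,-2.1352)

Fx=0.1481 Fy=-1.3519 x'=7.0148 y'=-2.1352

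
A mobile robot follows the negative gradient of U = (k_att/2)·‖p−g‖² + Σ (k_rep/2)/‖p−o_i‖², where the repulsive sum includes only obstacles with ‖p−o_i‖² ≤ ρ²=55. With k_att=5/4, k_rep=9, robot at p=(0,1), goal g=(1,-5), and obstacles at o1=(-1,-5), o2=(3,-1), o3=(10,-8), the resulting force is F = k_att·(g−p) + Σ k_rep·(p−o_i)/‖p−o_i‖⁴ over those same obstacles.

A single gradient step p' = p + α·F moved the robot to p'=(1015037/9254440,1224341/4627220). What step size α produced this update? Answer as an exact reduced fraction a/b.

α = 1/10

F_att = 5/4·(g−p) = 5/4·(1,-6) = (1.2500,-7.5000)
o1: d²=37 ≤ ρ²=55; F_rep = 9·(1,6)/37² = (0.0066,0.0394)
o2: d²=13 ≤ ρ²=55; F_rep = 9·(-3,2)/13² = (-0.1598,0.1065)
o3: d²=181 > ρ²=55 → inactive
F = F_att + ΣF_rep = (1.0968,-7.3540)
Δp = p'−p = (0.1097,-0.7354); α = Δx/Fx = (1015037/9254440) / (1015037/925444) = 1/10
check: Δy/Fy = (-3402879/4627220) / (-3402879/462722) = 1/10 ✓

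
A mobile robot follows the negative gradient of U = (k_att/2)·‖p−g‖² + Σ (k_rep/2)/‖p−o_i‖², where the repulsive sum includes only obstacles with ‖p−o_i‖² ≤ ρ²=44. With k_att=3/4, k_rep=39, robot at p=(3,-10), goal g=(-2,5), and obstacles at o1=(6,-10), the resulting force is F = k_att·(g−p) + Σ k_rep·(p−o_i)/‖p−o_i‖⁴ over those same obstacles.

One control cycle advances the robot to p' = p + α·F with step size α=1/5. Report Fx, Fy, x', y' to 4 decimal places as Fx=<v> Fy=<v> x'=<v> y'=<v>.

F_att = 3/4·(g−p) = 3/4·(-5,15) = (-3.7500,11.2500)
o1: d²=9 ≤ ρ²=44; F_rep = 39·(-3,0)/9² = (-1.4444,0.0000)
F = F_att + ΣF_rep = (-5.1944,11.2500)
p' = p + 1/5·F = (1.9611,-7.7500)

Fx=-5.1944 Fy=11.2500 x'=1.9611 y'=-7.7500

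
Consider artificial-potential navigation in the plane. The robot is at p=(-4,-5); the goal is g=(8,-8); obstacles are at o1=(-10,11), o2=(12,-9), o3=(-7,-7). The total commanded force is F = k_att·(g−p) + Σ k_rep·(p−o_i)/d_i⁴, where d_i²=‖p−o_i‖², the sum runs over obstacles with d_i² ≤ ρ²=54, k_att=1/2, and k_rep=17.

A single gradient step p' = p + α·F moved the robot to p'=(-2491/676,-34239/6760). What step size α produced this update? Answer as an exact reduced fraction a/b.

α = 1/20

F_att = 1/2·(g−p) = 1/2·(12,-3) = (6.0000,-1.5000)
o1: d²=292 > ρ²=54 → inactive
o2: d²=272 > ρ²=54 → inactive
o3: d²=13 ≤ ρ²=54; F_rep = 17·(3,2)/13² = (0.3018,0.2012)
F = F_att + ΣF_rep = (6.3018,-1.2988)
Δp = p'−p = (0.3151,-0.0649); α = Δx/Fx = (213/676) / (1065/169) = 1/20
check: Δy/Fy = (-439/6760) / (-439/338) = 1/20 ✓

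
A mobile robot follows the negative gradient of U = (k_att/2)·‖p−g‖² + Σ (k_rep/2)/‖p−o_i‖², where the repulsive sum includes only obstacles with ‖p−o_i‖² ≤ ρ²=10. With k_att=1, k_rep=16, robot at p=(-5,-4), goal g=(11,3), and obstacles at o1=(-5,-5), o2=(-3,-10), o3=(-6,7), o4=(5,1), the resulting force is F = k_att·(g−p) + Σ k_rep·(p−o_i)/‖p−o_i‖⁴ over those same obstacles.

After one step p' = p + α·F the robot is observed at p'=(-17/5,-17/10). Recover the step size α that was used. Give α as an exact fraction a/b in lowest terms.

F_att = 1·(g−p) = 1·(16,7) = (16.0000,7.0000)
o1: d²=1 ≤ ρ²=10; F_rep = 16·(0,1)/1² = (0.0000,16.0000)
o2: d²=40 > ρ²=10 → inactive
o3: d²=122 > ρ²=10 → inactive
o4: d²=125 > ρ²=10 → inactive
F = F_att + ΣF_rep = (16.0000,23.0000)
Δp = p'−p = (1.6000,2.3000); α = Δx/Fx = (8/5) / (16) = 1/10
check: Δy/Fy = (23/10) / (23) = 1/10 ✓

α = 1/10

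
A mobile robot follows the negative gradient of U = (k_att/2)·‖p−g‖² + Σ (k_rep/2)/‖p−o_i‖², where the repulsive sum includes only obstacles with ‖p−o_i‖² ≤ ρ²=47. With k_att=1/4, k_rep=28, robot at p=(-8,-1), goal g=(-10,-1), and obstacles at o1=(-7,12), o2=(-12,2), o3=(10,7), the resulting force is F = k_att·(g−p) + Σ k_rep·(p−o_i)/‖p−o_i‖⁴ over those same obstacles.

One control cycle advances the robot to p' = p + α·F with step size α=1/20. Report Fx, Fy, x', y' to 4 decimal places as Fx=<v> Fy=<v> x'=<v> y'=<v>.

F_att = 1/4·(g−p) = 1/4·(-2,0) = (-0.5000,0.0000)
o1: d²=170 > ρ²=47 → inactive
o2: d²=25 ≤ ρ²=47; F_rep = 28·(4,-3)/25² = (0.1792,-0.1344)
o3: d²=388 > ρ²=47 → inactive
F = F_att + ΣF_rep = (-0.3208,-0.1344)
p' = p + 1/20·F = (-8.0160,-1.0067)

Fx=-0.3208 Fy=-0.1344 x'=-8.0160 y'=-1.0067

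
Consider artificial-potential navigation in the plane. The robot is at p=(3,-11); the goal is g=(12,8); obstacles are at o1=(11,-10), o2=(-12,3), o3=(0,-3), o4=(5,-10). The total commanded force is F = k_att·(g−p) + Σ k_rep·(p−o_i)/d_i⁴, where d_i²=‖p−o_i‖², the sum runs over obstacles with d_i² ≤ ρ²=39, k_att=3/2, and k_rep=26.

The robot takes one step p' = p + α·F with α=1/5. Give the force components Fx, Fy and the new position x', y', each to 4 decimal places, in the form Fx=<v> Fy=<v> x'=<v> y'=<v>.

Fx=11.4200 Fy=27.4600 x'=5.2840 y'=-5.5080

F_att = 3/2·(g−p) = 3/2·(9,19) = (13.5000,28.5000)
o1: d²=65 > ρ²=39 → inactive
o2: d²=421 > ρ²=39 → inactive
o3: d²=73 > ρ²=39 → inactive
o4: d²=5 ≤ ρ²=39; F_rep = 26·(-2,-1)/5² = (-2.0800,-1.0400)
F = F_att + ΣF_rep = (11.4200,27.4600)
p' = p + 1/5·F = (5.2840,-5.5080)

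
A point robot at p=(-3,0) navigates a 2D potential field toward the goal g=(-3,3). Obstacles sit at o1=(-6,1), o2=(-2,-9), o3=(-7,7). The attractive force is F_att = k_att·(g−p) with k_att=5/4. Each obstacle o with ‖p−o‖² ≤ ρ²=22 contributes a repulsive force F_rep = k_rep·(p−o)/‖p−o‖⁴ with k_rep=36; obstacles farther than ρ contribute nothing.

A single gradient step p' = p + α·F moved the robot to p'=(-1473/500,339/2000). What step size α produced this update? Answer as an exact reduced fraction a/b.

F_att = 5/4·(g−p) = 5/4·(0,3) = (0.0000,3.7500)
o1: d²=10 ≤ ρ²=22; F_rep = 36·(3,-1)/10² = (1.0800,-0.3600)
o2: d²=82 > ρ²=22 → inactive
o3: d²=65 > ρ²=22 → inactive
F = F_att + ΣF_rep = (1.0800,3.3900)
Δp = p'−p = (0.0540,0.1695); α = Δx/Fx = (27/500) / (27/25) = 1/20
check: Δy/Fy = (339/2000) / (339/100) = 1/20 ✓

α = 1/20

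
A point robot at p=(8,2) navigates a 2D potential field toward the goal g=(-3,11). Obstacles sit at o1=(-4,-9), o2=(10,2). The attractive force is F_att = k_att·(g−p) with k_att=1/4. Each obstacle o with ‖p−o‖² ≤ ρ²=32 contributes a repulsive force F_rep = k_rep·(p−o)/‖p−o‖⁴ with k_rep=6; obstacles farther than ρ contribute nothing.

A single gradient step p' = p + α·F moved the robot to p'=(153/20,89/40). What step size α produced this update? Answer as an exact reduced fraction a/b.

F_att = 1/4·(g−p) = 1/4·(-11,9) = (-2.7500,2.2500)
o1: d²=265 > ρ²=32 → inactive
o2: d²=4 ≤ ρ²=32; F_rep = 6·(-2,0)/4² = (-0.7500,0.0000)
F = F_att + ΣF_rep = (-3.5000,2.2500)
Δp = p'−p = (-0.3500,0.2250); α = Δx/Fx = (-7/20) / (-7/2) = 1/10
check: Δy/Fy = (9/40) / (9/4) = 1/10 ✓

α = 1/10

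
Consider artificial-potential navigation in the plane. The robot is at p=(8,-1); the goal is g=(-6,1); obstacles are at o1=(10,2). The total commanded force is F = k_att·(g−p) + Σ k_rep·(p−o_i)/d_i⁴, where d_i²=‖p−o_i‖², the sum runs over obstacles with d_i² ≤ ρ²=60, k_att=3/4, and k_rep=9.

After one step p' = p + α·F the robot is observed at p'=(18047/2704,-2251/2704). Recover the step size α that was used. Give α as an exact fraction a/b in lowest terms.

F_att = 3/4·(g−p) = 3/4·(-14,2) = (-10.5000,1.5000)
o1: d²=13 ≤ ρ²=60; F_rep = 9·(-2,-3)/13² = (-0.1065,-0.1598)
F = F_att + ΣF_rep = (-10.6065,1.3402)
Δp = p'−p = (-1.3258,0.1675); α = Δx/Fx = (-3585/2704) / (-3585/338) = 1/8
check: Δy/Fy = (453/2704) / (453/338) = 1/8 ✓

α = 1/8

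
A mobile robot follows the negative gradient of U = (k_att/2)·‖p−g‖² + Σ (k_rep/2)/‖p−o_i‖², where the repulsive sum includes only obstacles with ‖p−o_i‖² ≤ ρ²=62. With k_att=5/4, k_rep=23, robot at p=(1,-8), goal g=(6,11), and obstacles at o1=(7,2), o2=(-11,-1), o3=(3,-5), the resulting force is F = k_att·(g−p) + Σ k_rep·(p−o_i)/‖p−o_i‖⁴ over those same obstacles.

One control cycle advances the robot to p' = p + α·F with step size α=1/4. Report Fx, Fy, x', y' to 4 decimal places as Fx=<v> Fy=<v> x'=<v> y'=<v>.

Fx=5.9778 Fy=23.3417 x'=2.4945 y'=-2.1646

F_att = 5/4·(g−p) = 5/4·(5,19) = (6.2500,23.7500)
o1: d²=136 > ρ²=62 → inactive
o2: d²=193 > ρ²=62 → inactive
o3: d²=13 ≤ ρ²=62; F_rep = 23·(-2,-3)/13² = (-0.2722,-0.4083)
F = F_att + ΣF_rep = (5.9778,23.3417)
p' = p + 1/4·F = (2.4945,-2.1646)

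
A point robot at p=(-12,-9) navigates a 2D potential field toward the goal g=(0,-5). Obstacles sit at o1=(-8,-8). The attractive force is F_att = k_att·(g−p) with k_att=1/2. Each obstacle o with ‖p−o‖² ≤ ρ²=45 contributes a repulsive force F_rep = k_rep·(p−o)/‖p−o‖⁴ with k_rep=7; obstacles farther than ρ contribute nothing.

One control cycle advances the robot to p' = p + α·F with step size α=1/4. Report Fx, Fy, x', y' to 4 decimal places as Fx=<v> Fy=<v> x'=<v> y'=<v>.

F_att = 1/2·(g−p) = 1/2·(12,4) = (6.0000,2.0000)
o1: d²=17 ≤ ρ²=45; F_rep = 7·(-4,-1)/17² = (-0.0969,-0.0242)
F = F_att + ΣF_rep = (5.9031,1.9758)
p' = p + 1/4·F = (-10.5242,-8.5061)

Fx=5.9031 Fy=1.9758 x'=-10.5242 y'=-8.5061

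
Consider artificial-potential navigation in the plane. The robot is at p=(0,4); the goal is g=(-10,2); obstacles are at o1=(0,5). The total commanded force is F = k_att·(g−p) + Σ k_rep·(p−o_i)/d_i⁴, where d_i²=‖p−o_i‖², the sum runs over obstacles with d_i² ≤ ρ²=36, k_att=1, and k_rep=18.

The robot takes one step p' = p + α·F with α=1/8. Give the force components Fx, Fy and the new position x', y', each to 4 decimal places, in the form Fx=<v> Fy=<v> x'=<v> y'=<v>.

Fx=-10.0000 Fy=-20.0000 x'=-1.2500 y'=1.5000

F_att = 1·(g−p) = 1·(-10,-2) = (-10.0000,-2.0000)
o1: d²=1 ≤ ρ²=36; F_rep = 18·(0,-1)/1² = (0.0000,-18.0000)
F = F_att + ΣF_rep = (-10.0000,-20.0000)
p' = p + 1/8·F = (-1.2500,1.5000)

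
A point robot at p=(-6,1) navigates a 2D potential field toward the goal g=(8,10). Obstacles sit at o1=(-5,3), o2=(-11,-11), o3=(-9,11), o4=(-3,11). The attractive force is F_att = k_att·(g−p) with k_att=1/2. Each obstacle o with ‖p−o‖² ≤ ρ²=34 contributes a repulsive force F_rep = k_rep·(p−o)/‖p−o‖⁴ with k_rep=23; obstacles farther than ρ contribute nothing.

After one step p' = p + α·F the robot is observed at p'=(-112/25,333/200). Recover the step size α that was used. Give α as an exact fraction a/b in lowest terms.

F_att = 1/2·(g−p) = 1/2·(14,9) = (7.0000,4.5000)
o1: d²=5 ≤ ρ²=34; F_rep = 23·(-1,-2)/5² = (-0.9200,-1.8400)
o2: d²=169 > ρ²=34 → inactive
o3: d²=109 > ρ²=34 → inactive
o4: d²=109 > ρ²=34 → inactive
F = F_att + ΣF_rep = (6.0800,2.6600)
Δp = p'−p = (1.5200,0.6650); α = Δx/Fx = (38/25) / (152/25) = 1/4
check: Δy/Fy = (133/200) / (133/50) = 1/4 ✓

α = 1/4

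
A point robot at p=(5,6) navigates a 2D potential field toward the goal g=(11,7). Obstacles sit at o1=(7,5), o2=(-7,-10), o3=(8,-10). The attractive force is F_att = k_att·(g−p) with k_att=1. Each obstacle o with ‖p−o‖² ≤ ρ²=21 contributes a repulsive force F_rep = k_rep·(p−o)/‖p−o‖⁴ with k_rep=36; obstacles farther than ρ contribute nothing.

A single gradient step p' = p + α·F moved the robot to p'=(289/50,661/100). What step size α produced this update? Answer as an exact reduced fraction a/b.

F_att = 1·(g−p) = 1·(6,1) = (6.0000,1.0000)
o1: d²=5 ≤ ρ²=21; F_rep = 36·(-2,1)/5² = (-2.8800,1.4400)
o2: d²=400 > ρ²=21 → inactive
o3: d²=265 > ρ²=21 → inactive
F = F_att + ΣF_rep = (3.1200,2.4400)
Δp = p'−p = (0.7800,0.6100); α = Δx/Fx = (39/50) / (78/25) = 1/4
check: Δy/Fy = (61/100) / (61/25) = 1/4 ✓

α = 1/4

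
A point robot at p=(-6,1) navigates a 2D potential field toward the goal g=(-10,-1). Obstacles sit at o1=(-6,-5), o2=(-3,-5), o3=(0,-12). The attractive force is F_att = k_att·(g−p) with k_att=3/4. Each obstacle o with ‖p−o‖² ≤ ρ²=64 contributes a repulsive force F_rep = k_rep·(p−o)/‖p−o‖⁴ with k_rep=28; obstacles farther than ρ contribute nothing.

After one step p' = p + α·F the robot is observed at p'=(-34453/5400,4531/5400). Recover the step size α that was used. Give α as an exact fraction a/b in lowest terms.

α = 1/8

F_att = 3/4·(g−p) = 3/4·(-4,-2) = (-3.0000,-1.5000)
o1: d²=36 ≤ ρ²=64; F_rep = 28·(0,6)/36² = (0.0000,0.1296)
o2: d²=45 ≤ ρ²=64; F_rep = 28·(-3,6)/45² = (-0.0415,0.0830)
o3: d²=205 > ρ²=64 → inactive
F = F_att + ΣF_rep = (-3.0415,-1.2874)
Δp = p'−p = (-0.3802,-0.1609); α = Δx/Fx = (-2053/5400) / (-2053/675) = 1/8
check: Δy/Fy = (-869/5400) / (-869/675) = 1/8 ✓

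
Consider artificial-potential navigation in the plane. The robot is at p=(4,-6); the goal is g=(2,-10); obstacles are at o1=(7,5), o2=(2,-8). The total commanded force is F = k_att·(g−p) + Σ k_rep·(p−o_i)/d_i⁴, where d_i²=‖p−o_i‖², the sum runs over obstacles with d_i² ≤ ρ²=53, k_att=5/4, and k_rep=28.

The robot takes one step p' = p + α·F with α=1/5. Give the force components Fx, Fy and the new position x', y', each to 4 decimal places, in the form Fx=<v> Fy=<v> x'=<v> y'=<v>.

F_att = 5/4·(g−p) = 5/4·(-2,-4) = (-2.5000,-5.0000)
o1: d²=130 > ρ²=53 → inactive
o2: d²=8 ≤ ρ²=53; F_rep = 28·(2,2)/8² = (0.8750,0.8750)
F = F_att + ΣF_rep = (-1.6250,-4.1250)
p' = p + 1/5·F = (3.6750,-6.8250)

Fx=-1.6250 Fy=-4.1250 x'=3.6750 y'=-6.8250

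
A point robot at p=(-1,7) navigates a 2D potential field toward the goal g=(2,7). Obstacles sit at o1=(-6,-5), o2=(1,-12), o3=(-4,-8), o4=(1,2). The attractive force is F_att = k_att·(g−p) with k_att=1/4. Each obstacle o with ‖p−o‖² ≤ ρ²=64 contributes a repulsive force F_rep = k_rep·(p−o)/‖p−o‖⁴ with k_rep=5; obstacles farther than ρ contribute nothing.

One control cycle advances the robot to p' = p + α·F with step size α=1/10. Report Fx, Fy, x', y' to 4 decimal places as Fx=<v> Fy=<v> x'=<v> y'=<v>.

Fx=0.7381 Fy=0.0297 x'=-0.9262 y'=7.0030

F_att = 1/4·(g−p) = 1/4·(3,0) = (0.7500,0.0000)
o1: d²=169 > ρ²=64 → inactive
o2: d²=365 > ρ²=64 → inactive
o3: d²=234 > ρ²=64 → inactive
o4: d²=29 ≤ ρ²=64; F_rep = 5·(-2,5)/29² = (-0.0119,0.0297)
F = F_att + ΣF_rep = (0.7381,0.0297)
p' = p + 1/10·F = (-0.9262,7.0030)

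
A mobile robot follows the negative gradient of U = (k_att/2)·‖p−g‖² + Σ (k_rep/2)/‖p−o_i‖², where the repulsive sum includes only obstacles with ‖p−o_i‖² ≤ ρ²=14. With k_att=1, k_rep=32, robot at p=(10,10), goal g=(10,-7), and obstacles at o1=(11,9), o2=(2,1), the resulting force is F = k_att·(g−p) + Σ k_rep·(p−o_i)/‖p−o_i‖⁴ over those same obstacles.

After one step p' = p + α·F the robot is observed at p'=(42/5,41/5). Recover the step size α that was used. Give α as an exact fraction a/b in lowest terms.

F_att = 1·(g−p) = 1·(0,-17) = (0.0000,-17.0000)
o1: d²=2 ≤ ρ²=14; F_rep = 32·(-1,1)/2² = (-8.0000,8.0000)
o2: d²=145 > ρ²=14 → inactive
F = F_att + ΣF_rep = (-8.0000,-9.0000)
Δp = p'−p = (-1.6000,-1.8000); α = Δx/Fx = (-8/5) / (-8) = 1/5
check: Δy/Fy = (-9/5) / (-9) = 1/5 ✓

α = 1/5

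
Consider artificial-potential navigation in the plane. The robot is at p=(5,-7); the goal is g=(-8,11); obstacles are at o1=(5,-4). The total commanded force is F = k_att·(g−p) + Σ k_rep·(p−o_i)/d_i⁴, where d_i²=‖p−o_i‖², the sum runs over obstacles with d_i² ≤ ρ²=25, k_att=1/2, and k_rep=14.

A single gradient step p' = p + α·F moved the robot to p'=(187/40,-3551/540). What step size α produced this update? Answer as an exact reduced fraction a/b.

α = 1/20

F_att = 1/2·(g−p) = 1/2·(-13,18) = (-6.5000,9.0000)
o1: d²=9 ≤ ρ²=25; F_rep = 14·(0,-3)/9² = (0.0000,-0.5185)
F = F_att + ΣF_rep = (-6.5000,8.4815)
Δp = p'−p = (-0.3250,0.4241); α = Δx/Fx = (-13/40) / (-13/2) = 1/20
check: Δy/Fy = (229/540) / (229/27) = 1/20 ✓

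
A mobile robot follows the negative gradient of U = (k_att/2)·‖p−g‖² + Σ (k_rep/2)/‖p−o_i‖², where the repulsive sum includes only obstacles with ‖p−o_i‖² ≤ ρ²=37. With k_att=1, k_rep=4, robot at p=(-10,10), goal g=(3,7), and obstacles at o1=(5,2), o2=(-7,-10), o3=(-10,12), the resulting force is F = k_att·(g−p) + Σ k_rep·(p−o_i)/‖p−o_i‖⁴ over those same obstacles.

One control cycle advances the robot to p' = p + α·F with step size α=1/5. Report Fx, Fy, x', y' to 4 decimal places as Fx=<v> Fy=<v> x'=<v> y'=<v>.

F_att = 1·(g−p) = 1·(13,-3) = (13.0000,-3.0000)
o1: d²=289 > ρ²=37 → inactive
o2: d²=409 > ρ²=37 → inactive
o3: d²=4 ≤ ρ²=37; F_rep = 4·(0,-2)/4² = (0.0000,-0.5000)
F = F_att + ΣF_rep = (13.0000,-3.5000)
p' = p + 1/5·F = (-7.4000,9.3000)

Fx=13.0000 Fy=-3.5000 x'=-7.4000 y'=9.3000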